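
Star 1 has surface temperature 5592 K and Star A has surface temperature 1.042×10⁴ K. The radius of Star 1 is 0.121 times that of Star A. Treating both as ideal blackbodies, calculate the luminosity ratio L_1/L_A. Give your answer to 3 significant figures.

L_1/L_A ≈ 1.21×10⁻³

L ∝ R²T⁴, so L_1/L_A = (R_1/R_A)²(T_1/T_A)⁴ = (0.121)² × (5592/1.042×10⁴)⁴ = 0.014641 × 0.0829464 = 1.21×10⁻³.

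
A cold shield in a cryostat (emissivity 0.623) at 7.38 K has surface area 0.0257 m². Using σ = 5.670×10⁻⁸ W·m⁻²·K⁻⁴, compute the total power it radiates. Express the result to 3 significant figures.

Area A = 0.0257 m².
P = εσAT⁴ = 0.623 × 5.670×10⁻⁸ × 0.0257 × (7.38)⁴ = 2.69×10⁻⁶ W.

P ≈ 2.69×10⁻⁶ W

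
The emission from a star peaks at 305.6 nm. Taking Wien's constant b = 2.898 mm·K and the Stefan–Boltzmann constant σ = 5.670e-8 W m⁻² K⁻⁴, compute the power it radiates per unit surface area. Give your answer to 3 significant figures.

I ≈ 4.59×10⁸ W/m²

Wien's law: T = b/λ_max = 2.898×10⁻³/3.056×10⁻⁷ = 9482.98 K.
Then I = σT⁴ = 5.670×10⁻⁸×(9482.98)⁴ = 4.59×10⁸ W/m².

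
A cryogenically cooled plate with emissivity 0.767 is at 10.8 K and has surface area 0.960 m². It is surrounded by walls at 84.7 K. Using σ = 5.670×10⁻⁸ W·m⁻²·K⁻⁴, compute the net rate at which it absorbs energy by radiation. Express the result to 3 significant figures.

Area A = 0.960 m².
Net radiated power P_net = εσA(T⁴ − T₀⁴) = 0.767×5.670×10⁻⁸×0.960×(10.8⁴ − 84.7⁴).
T⁴ − T₀⁴ = 13604.9 − 5.14676×10⁷ = -5.14540×10⁷ K⁴, so P_net = -2.15 W — negative, meaning a net gain of 2.15 W.

Net gain ≈ 2.15 W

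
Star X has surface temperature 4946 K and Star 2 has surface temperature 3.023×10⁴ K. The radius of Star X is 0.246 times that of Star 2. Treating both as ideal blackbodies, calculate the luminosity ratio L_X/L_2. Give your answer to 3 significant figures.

L_X/L_2 ≈ 4.34×10⁻⁵

L ∝ R²T⁴, so L_X/L_2 = (R_X/R_2)²(T_X/T_2)⁴ = (0.246)² × (4946/3.023×10⁴)⁴ = 0.060516 × 7.16579×10⁻⁴ = 4.34×10⁻⁵.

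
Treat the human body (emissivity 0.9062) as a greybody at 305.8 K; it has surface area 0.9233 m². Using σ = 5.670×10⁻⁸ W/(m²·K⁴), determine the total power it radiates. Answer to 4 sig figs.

P ≈ 414.9 W

Area A = 0.9233 m².
P = εσAT⁴ = 0.9062 × 5.670×10⁻⁸ × 0.9233 × (305.8)⁴ = 414.9 W.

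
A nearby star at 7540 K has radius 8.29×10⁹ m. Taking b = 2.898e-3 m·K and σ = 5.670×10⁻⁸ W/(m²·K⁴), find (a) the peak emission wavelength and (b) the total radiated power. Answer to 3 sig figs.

λ_max ≈ 0.384 μm; P ≈ 1.58×10²⁹ W

(a) λ_max = b/T = 2.898×10⁻³/7540 = 3.844×10⁻⁷ m = 0.384 μm.
Surface area A = 4πR² = 4π(8.29×10⁹ m)² = 8.63613×10²⁰ m².
(b) P = σAT⁴ = 5.670×10⁻⁸×8.63613×10²⁰×(7540)⁴ = 1.58×10²⁹ W.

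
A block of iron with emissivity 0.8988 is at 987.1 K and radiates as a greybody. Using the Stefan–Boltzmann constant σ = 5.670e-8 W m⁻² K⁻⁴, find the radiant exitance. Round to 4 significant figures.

Stefan–Boltzmann: I = εσT⁴ = 0.8988 × 5.670×10⁻⁸ × (987.1)⁴ = 4.838×10⁴ W/m².

I ≈ 4.838×10⁴ W/m²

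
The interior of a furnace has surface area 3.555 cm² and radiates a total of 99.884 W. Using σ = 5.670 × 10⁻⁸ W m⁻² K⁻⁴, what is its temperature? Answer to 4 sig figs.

T ≈ 1492 K

Area A = 3.555 cm² = 3.555×10⁻⁴ m².
P = σAT⁴ ⇒ T = (P/(σA))^(1/4) = (99.884/(5.670×10⁻⁸×3.555×10⁻⁴))^(1/4) = 1492 K.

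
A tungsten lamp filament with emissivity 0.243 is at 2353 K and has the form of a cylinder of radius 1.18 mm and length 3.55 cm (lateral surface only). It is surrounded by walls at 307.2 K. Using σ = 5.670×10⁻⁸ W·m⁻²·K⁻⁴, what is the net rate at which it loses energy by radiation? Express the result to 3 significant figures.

Lateral area A = 2πrL = 2π×1.18×10⁻³×0.0355 = 2.63203×10⁻⁴ m².
Net radiated power P_net = εσA(T⁴ − T₀⁴) = 0.243×5.670×10⁻⁸×2.63203×10⁻⁴×(2353⁴ − 307.2⁴).
T⁴ − T₀⁴ = 3.06540×10¹³ − 8.90604×10⁹ = 3.06451×10¹³ K⁴, so P_net = 111 W.

Net loss ≈ 111 W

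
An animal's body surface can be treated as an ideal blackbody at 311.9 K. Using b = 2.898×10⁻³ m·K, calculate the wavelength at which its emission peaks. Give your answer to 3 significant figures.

Wien's displacement law: λ_max = b/T = (2.898×10⁻³ m·K)/(311.9 K) = 9.291×10⁻⁶ m.
That is 9.29 μm, in the infrared range.

λ_max ≈ 9.29 μm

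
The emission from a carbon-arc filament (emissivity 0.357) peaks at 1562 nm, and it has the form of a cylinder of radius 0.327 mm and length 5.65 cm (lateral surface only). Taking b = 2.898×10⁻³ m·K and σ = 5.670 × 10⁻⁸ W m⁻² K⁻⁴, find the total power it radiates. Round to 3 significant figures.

P ≈ 27.8 W

Wien's law: T = b/λ_max = 2.898×10⁻³/1.562×10⁻⁶ = 1855.31 K.
Lateral area A = 2πrL = 2π×3.27×10⁻⁴×0.0565 = 1.16085×10⁻⁴ m².
Then P = εσAT⁴ = 0.357×5.670×10⁻⁸×1.16085×10⁻⁴×(1855.31)⁴ = 27.8 W.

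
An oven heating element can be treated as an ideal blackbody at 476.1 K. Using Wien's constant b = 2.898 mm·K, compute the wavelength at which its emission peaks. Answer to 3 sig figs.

λ_max ≈ 6.09 μm

Wien's displacement law: λ_max = b/T = (2.898×10⁻³ m·K)/(476.1 K) = 6.087×10⁻⁶ m.
That is 6.09 μm, in the infrared range.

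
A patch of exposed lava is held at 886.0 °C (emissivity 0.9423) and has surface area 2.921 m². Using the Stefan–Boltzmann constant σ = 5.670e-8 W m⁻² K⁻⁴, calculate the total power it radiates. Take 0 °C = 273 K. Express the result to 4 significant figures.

P ≈ 2.816×10⁵ W

T = 886.0 °C + 273 = 1159.0 K.
Area A = 2.921 m².
P = εσAT⁴ = 0.9423 × 5.670×10⁻⁸ × 2.921 × (1159.0)⁴ = 2.816×10⁵ W.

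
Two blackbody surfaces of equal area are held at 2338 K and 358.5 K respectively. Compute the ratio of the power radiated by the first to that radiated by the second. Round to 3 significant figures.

P₁/P₂ ≈ 1.81×10³

With equal areas, P₁/P₂ = (T₁/T₂)⁴ = (2338/358.5)⁴ = 1.81×10³.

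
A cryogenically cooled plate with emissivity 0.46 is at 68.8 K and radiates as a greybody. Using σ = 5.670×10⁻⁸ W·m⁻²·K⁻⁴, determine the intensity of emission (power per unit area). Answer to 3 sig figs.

Stefan–Boltzmann: I = εσT⁴ = 0.46 × 5.670×10⁻⁸ × (68.8)⁴ = 0.584 W/m².

I ≈ 0.584 W/m²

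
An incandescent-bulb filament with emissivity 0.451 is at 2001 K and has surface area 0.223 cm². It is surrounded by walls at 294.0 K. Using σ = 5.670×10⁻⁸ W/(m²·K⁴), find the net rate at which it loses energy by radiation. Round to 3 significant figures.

Area A = 0.223 cm² = 2.23×10⁻⁵ m².
Net radiated power P_net = εσA(T⁴ − T₀⁴) = 0.451×5.670×10⁻⁸×2.23×10⁻⁵×(2001⁴ − 294.0⁴).
T⁴ − T₀⁴ = 1.60320×10¹³ − 7.47118×10⁹ = 1.60245×10¹³ K⁴, so P_net = 9.14 W.

Net loss ≈ 9.14 W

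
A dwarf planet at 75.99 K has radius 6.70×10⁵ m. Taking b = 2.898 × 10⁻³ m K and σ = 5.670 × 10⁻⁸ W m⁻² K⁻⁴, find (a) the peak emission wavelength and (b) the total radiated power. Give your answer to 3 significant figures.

λ_max ≈ 38.1 μm; P ≈ 1.07×10¹³ W

(a) λ_max = b/T = 2.898×10⁻³/75.99 = 3.814×10⁻⁵ m = 38.1 μm.
Surface area A = 4πR² = 4π(6.70×10⁵ m)² = 5.64104×10¹² m².
(b) P = σAT⁴ = 5.670×10⁻⁸×5.64104×10¹²×(75.99)⁴ = 1.07×10¹³ W.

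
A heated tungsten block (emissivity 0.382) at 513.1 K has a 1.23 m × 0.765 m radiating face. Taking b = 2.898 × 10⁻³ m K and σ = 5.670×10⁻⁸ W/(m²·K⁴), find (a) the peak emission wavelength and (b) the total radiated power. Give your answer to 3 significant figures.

λ_max ≈ 5.65 μm; P ≈ 1.41×10³ W

(a) λ_max = b/T = 2.898×10⁻³/513.1 = 5.648×10⁻⁶ m = 5.65 μm.
Area A = 1.23 × 0.765 = 0.94095 m².
(b) P = εσAT⁴ = 0.382×5.670×10⁻⁸×0.94095×(513.1)⁴ = 1.41×10³ W.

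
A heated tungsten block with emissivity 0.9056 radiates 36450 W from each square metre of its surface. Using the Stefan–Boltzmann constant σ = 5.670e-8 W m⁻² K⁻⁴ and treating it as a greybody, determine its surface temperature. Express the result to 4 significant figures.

I = εσT⁴, so T = (I/εσ)^(1/4) = (36450/(0.9056×5.670×10⁻⁸))^(1/4) = 917.9 K.

T ≈ 917.9 K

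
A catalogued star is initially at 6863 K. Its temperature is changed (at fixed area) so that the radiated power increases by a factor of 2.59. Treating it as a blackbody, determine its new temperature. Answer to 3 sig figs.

T₂ ≈ 8.71×10³ K

P ∝ T⁴, so T₂/T₁ = (P₂/P₁)^(1/4) = (2.59)^(1/4) = 1.26860.
T₂ = 6863 × 1.26860 = 8.71×10³ K.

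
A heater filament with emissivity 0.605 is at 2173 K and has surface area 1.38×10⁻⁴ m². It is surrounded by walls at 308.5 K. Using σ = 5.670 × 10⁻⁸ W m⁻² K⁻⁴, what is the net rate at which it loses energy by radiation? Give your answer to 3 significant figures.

Net loss ≈ 106 W

Area A = 1.38×10⁻⁴ m².
Net radiated power P_net = εσA(T⁴ − T₀⁴) = 0.605×5.670×10⁻⁸×1.38×10⁻⁴×(2173⁴ − 308.5⁴).
T⁴ − T₀⁴ = 2.22966×10¹³ − 9.05776×10⁹ = 2.22875×10¹³ K⁴, so P_net = 106 W.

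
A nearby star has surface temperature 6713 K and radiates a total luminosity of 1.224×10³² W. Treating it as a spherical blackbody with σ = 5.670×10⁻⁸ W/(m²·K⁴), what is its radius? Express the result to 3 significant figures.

L = 4πR²σT⁴ ⇒ R = √(L/(4πσT⁴)).
σT⁴ = 1.15146×10⁸ W/m², so R = √(1.224×10³²/(4π×1.15146×10⁸)) = 2.91×10¹¹ m.

R ≈ 2.91×10¹¹ m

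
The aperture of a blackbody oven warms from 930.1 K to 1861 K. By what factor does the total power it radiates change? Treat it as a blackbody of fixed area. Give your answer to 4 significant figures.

P ∝ T⁴, so P₂/P₁ = (T₂/T₁)⁴ = (1861/930.1)⁴ = (2.00086)⁴ = 16.03.

P₂/P₁ ≈ 16.03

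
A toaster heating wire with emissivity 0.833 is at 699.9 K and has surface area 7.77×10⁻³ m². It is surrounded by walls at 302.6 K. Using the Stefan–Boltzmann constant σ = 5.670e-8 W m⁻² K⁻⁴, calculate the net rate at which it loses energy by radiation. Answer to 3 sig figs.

Area A = 7.77×10⁻³ m².
Net radiated power P_net = εσA(T⁴ − T₀⁴) = 0.833×5.670×10⁻⁸×7.77×10⁻³×(699.9⁴ − 302.6⁴).
T⁴ − T₀⁴ = 2.39963×10¹¹ − 8.38447×10⁹ = 2.31579×10¹¹ K⁴, so P_net = 85.0 W.

Net loss ≈ 85.0 W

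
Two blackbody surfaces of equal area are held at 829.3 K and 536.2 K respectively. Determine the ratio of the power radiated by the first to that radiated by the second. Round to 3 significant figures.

P₁/P₂ ≈ 5.72

With equal areas, P₁/P₂ = (T₁/T₂)⁴ = (829.3/536.2)⁴ = 5.72.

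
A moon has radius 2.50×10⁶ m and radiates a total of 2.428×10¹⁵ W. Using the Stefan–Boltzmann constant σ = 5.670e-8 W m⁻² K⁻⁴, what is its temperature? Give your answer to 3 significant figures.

Surface area A = 4πR² = 4π(2.50×10⁶ m)² = 7.85398×10¹³ m².
P = σAT⁴ ⇒ T = (P/(σA))^(1/4) = (2.428×10¹⁵/(5.670×10⁻⁸×7.85398×10¹³))^(1/4) = 153 K.

T ≈ 153 K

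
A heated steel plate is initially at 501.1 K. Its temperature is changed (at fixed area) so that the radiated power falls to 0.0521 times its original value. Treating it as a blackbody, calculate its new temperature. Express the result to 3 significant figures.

P ∝ T⁴, so T₂/T₁ = (P₂/P₁)^(1/4) = (0.0521)^(1/4) = 0.477760.
T₂ = 501.1 × 0.477760 = 239 K.

T₂ ≈ 239 K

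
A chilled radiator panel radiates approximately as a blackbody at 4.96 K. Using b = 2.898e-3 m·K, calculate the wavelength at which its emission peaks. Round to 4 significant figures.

λ_max ≈ 5.843×10⁻⁴ m

Wien's displacement law: λ_max = b/T = (2.898×10⁻³ m·K)/(4.96 K) = 5.8427×10⁻⁴ m.
That is 5.843×10⁻⁴ m, in the infrared range.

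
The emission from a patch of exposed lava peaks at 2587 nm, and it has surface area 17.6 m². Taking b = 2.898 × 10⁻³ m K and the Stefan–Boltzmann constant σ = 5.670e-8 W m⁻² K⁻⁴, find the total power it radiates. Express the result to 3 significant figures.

P ≈ 1.57×10⁶ W

Wien's law: T = b/λ_max = 2.898×10⁻³/2.587×10⁻⁶ = 1120.22 K.
Area A = 17.6 m².
Then P = σAT⁴ = 5.670×10⁻⁸×17.6×(1120.22)⁴ = 1.57×10⁶ W.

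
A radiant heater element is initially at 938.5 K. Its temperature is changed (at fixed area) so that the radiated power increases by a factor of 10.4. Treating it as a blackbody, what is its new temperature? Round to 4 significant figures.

T₂ ≈ 1685 K

P ∝ T⁴, so T₂/T₁ = (P₂/P₁)^(1/4) = (10.4)^(1/4) = 1.79580.
T₂ = 938.5 × 1.79580 = 1685 K.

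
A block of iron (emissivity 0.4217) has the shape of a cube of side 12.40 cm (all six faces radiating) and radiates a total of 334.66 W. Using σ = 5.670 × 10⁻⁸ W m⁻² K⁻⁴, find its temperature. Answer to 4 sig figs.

T ≈ 624.1 K

Area A = 6s² = 6×(0.1240 m)² = 0.092256 m².
P = εσAT⁴ ⇒ T = (P/(εσA))^(1/4) = (334.66/(0.4217×5.670×10⁻⁸×0.092256))^(1/4) = 624.1 K.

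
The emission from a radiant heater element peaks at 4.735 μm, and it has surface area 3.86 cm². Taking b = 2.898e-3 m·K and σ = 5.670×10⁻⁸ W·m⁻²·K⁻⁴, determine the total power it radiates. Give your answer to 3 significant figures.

Wien's law: T = b/λ_max = 2.898×10⁻³/4.735×10⁻⁶ = 612.038 K.
Area A = 3.86 cm² = 3.86×10⁻⁴ m².
Then P = σAT⁴ = 5.670×10⁻⁸×3.86×10⁻⁴×(612.038)⁴ = 3.07 W.

P ≈ 3.07 W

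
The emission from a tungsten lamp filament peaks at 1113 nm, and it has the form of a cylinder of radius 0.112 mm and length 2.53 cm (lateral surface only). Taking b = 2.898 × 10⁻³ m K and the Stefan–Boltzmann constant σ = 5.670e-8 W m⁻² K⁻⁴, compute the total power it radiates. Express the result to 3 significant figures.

P ≈ 46.4 W

Wien's law: T = b/λ_max = 2.898×10⁻³/1.113×10⁻⁶ = 2603.77 K.
Lateral area A = 2πrL = 2π×1.12×10⁻⁴×0.0253 = 1.78040×10⁻⁵ m².
Then P = σAT⁴ = 5.670×10⁻⁸×1.78040×10⁻⁵×(2603.77)⁴ = 46.4 W.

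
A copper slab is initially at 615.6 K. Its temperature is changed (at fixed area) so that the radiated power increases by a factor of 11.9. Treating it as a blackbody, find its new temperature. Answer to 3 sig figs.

P ∝ T⁴, so T₂/T₁ = (P₂/P₁)^(1/4) = (11.9)^(1/4) = 1.85732.
T₂ = 615.6 × 1.85732 = 1.14×10³ K.

T₂ ≈ 1.14×10³ K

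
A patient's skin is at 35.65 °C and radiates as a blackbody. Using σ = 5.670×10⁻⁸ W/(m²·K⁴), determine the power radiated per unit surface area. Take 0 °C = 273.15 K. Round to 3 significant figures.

I ≈ 516 W/m²

T = 35.65 °C + 273.15 = 308.80 K.
Stefan–Boltzmann: I = σT⁴ = 5.670×10⁻⁸ × (308.80)⁴ = 516 W/m².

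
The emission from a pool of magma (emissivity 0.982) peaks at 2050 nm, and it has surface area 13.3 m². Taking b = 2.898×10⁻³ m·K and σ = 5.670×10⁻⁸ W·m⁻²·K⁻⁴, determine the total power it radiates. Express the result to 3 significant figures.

P ≈ 2.96×10⁶ W

Wien's law: T = b/λ_max = 2.898×10⁻³/2.050×10⁻⁶ = 1413.66 K.
Area A = 13.3 m².
Then P = εσAT⁴ = 0.982×5.670×10⁻⁸×13.3×(1413.66)⁴ = 2.96×10⁶ W.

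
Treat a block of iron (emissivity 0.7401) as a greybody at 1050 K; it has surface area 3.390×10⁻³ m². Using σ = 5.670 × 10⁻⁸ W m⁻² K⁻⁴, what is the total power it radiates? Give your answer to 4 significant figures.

Area A = 3.390×10⁻³ m².
P = εσAT⁴ = 0.7401 × 5.670×10⁻⁸ × 3.390×10⁻³ × (1050)⁴ = 172.9 W.

P ≈ 172.9 W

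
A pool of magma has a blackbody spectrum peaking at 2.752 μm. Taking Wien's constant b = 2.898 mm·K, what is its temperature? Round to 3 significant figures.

Wien's law gives T = b/λ_max = (2.898×10⁻³ m·K)/(2.752×10⁻⁶ m) = 1.05×10³ K.

T ≈ 1.05×10³ K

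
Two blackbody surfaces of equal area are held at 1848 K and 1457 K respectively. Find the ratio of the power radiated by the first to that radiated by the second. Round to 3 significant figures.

P₁/P₂ ≈ 2.59

With equal areas, P₁/P₂ = (T₁/T₂)⁴ = (1848/1457)⁴ = 2.59.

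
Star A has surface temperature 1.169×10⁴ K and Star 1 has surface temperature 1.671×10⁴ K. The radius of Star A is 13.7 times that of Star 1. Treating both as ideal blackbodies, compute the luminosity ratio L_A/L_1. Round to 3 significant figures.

L_A/L_1 ≈ 45.0

L ∝ R²T⁴, so L_A/L_1 = (R_A/R_1)²(T_A/T_1)⁴ = (13.7)² × (1.169×10⁴/1.671×10⁴)⁴ = 187.69 × 0.239526 = 45.0.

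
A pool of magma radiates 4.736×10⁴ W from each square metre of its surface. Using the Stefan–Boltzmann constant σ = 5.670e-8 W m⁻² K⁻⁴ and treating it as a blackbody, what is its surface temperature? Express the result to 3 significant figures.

T ≈ 956 K

I = σT⁴, so T = (I/σ)^(1/4) = (4.736×10⁴/(5.670×10⁻⁸))^(1/4) = 956 K.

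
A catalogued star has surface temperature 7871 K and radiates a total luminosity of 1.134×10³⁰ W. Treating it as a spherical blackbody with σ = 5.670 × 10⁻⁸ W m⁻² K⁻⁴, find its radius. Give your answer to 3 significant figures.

R ≈ 2.04×10¹⁰ m

L = 4πR²σT⁴ ⇒ R = √(L/(4πσT⁴)).
σT⁴ = 2.17622×10⁸ W/m², so R = √(1.134×10³⁰/(4π×2.17622×10⁸)) = 2.04×10¹⁰ m.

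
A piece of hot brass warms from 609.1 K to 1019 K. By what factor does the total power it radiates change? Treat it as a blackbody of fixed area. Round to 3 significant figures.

P₂/P₁ ≈ 7.83

P ∝ T⁴, so P₂/P₁ = (T₂/T₁)⁴ = (1019/609.1)⁴ = (1.67296)⁴ = 7.83.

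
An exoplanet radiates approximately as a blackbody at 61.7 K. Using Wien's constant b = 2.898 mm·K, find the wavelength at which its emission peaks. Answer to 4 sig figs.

Wien's displacement law: λ_max = b/T = (2.898×10⁻³ m·K)/(61.7 K) = 4.6969×10⁻⁵ m.
That is 46.97 μm, in the infrared range.

λ_max ≈ 46.97 μm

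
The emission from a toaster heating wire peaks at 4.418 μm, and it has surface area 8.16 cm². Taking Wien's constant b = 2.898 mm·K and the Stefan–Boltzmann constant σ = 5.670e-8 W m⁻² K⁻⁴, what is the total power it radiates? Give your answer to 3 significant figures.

P ≈ 8.57 W

Wien's law: T = b/λ_max = 2.898×10⁻³/4.418×10⁻⁶ = 655.953 K.
Area A = 8.16 cm² = 8.16×10⁻⁴ m².
Then P = σAT⁴ = 5.670×10⁻⁸×8.16×10⁻⁴×(655.953)⁴ = 8.57 W.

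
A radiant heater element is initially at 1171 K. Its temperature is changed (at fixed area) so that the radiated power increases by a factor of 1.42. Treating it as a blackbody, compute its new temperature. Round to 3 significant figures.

T₂ ≈ 1.28×10³ K

P ∝ T⁴, so T₂/T₁ = (P₂/P₁)^(1/4) = (1.42)^(1/4) = 1.09162.
T₂ = 1171 × 1.09162 = 1.28×10³ K.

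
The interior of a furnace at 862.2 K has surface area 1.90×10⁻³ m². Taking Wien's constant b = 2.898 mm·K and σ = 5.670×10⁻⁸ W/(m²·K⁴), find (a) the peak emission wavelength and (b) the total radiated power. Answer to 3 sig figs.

λ_max ≈ 3.36 μm; P ≈ 59.5 W

(a) λ_max = b/T = 2.898×10⁻³/862.2 = 3.361×10⁻⁶ m = 3.36 μm.
Area A = 1.90×10⁻³ m².
(b) P = σAT⁴ = 5.670×10⁻⁸×1.90×10⁻³×(862.2)⁴ = 59.5 W.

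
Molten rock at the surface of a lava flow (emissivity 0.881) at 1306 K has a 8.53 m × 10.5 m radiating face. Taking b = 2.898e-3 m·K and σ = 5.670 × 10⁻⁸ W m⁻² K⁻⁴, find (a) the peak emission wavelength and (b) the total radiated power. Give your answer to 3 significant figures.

(a) λ_max = b/T = 2.898×10⁻³/1306 = 2.219×10⁻⁶ m = 2.22 μm.
Area A = 8.53 × 10.5 = 89.565 m².
(b) P = εσAT⁴ = 0.881×5.670×10⁻⁸×89.565×(1306)⁴ = 1.30×10⁷ W.

λ_max ≈ 2.22 μm; P ≈ 1.30×10⁷ W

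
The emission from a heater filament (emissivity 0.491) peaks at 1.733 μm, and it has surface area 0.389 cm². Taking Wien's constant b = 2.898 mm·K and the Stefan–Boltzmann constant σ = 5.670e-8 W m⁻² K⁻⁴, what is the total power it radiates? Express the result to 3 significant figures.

Wien's law: T = b/λ_max = 2.898×10⁻³/1.733×10⁻⁶ = 1672.24 K.
Area A = 0.389 cm² = 3.89×10⁻⁵ m².
Then P = εσAT⁴ = 0.491×5.670×10⁻⁸×3.89×10⁻⁵×(1672.24)⁴ = 8.47 W.

P ≈ 8.47 W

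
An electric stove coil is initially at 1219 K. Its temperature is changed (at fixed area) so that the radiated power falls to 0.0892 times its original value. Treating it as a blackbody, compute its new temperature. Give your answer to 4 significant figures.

T₂ ≈ 666.2 K

P ∝ T⁴, so T₂/T₁ = (P₂/P₁)^(1/4) = (0.0892)^(1/4) = 0.546501.
T₂ = 1219 × 0.546501 = 666.2 K.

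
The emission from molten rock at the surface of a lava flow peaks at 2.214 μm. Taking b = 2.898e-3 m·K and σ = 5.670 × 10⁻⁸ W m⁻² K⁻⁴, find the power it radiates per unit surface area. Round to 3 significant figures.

Wien's law: T = b/λ_max = 2.898×10⁻³/2.214×10⁻⁶ = 1308.94 K.
Then I = σT⁴ = 5.670×10⁻⁸×(1308.94)⁴ = 1.66×10⁵ W/m².

I ≈ 1.66×10⁵ W/m²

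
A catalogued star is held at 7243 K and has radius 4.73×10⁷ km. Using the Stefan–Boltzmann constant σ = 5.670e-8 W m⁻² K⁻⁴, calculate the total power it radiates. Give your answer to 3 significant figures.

P ≈ 4.39×10³⁰ W

Surface area A = 4πR² = 4π(4.73×10¹⁰ m)² = 2.81146×10²² m².
P = σAT⁴ = 5.670×10⁻⁸ × 2.81146×10²² × (7243)⁴ = 4.39×10³⁰ W.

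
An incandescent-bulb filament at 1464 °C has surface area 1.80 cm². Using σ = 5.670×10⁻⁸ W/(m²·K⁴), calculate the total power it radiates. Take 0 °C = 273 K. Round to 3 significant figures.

P ≈ 92.9 W

T = 1464 °C + 273 = 1737 K.
Area A = 1.80 cm² = 1.80×10⁻⁴ m².
P = σAT⁴ = 5.670×10⁻⁸ × 1.80×10⁻⁴ × (1737)⁴ = 92.9 W.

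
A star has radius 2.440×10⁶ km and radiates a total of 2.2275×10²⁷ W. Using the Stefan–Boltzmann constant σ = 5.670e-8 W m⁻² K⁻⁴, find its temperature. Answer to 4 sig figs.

Surface area A = 4πR² = 4π(2.440×10⁹ m)² = 7.48151×10¹⁹ m².
P = σAT⁴ ⇒ T = (P/(σA))^(1/4) = (2.2275×10²⁷/(5.670×10⁻⁸×7.48151×10¹⁹))^(1/4) = 4787 K.

T ≈ 4787 K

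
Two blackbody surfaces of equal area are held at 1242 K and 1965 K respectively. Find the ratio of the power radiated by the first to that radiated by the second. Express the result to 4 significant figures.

With equal areas, P₁/P₂ = (T₁/T₂)⁴ = (1242/1965)⁴ = 0.1596.

P₁/P₂ ≈ 0.1596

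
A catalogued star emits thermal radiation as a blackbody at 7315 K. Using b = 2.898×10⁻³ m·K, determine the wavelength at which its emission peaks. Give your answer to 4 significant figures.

λ_max ≈ 0.3962 μm

Wien's displacement law: λ_max = b/T = (2.898×10⁻³ m·K)/(7315 K) = 3.9617×10⁻⁷ m.
That is 0.3962 μm, in the visible range.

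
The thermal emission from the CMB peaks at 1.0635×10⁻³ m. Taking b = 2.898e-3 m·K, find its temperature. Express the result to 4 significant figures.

Wien's law gives T = b/λ_max = (2.898×10⁻³ m·K)/(1.0635×10⁻³ m) = 2.725 K.

T ≈ 2.725 K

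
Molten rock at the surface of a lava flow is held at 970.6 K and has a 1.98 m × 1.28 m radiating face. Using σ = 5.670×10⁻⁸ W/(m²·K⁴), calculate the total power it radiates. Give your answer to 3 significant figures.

P ≈ 1.28×10⁵ W

Area A = 1.98 × 1.28 = 2.5344 m².
P = σAT⁴ = 5.670×10⁻⁸ × 2.5344 × (970.6)⁴ = 1.28×10⁵ W.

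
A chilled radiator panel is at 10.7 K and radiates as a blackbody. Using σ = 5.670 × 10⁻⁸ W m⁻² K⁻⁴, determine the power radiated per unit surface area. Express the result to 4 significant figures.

Stefan–Boltzmann: I = σT⁴ = 5.670×10⁻⁸ × (10.7)⁴ = 7.432×10⁻⁴ W/m².

I ≈ 7.432×10⁻⁴ W/m²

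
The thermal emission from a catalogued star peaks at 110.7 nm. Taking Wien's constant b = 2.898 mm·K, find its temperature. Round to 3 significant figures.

Wien's law gives T = b/λ_max = (2.898×10⁻³ m·K)/(1.107×10⁻⁷ m) = 2.62×10⁴ K.

T ≈ 2.62×10⁴ K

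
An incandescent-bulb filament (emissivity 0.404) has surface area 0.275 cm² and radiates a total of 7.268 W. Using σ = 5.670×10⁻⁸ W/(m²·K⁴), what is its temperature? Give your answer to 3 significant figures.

Area A = 0.275 cm² = 2.75×10⁻⁵ m².
P = εσAT⁴ ⇒ T = (P/(εσA))^(1/4) = (7.268/(0.404×5.670×10⁻⁸×2.75×10⁻⁵))^(1/4) = 1.84×10³ K.

T ≈ 1.84×10³ K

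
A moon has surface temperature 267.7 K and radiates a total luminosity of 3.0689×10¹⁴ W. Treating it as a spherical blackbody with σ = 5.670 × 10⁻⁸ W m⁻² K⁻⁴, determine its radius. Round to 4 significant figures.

R ≈ 2.896×10⁵ m

L = 4πR²σT⁴ ⇒ R = √(L/(4πσT⁴)).
σT⁴ = 291.190 W/m², so R = √(3.0689×10¹⁴/(4π×291.190)) = 2.896×10⁵ m.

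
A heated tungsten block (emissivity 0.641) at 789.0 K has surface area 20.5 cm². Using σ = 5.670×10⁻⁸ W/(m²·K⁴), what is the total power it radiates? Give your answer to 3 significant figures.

Area A = 20.5 cm² = 2.05×10⁻³ m².
P = εσAT⁴ = 0.641 × 5.670×10⁻⁸ × 2.05×10⁻³ × (789.0)⁴ = 28.9 W.

P ≈ 28.9 W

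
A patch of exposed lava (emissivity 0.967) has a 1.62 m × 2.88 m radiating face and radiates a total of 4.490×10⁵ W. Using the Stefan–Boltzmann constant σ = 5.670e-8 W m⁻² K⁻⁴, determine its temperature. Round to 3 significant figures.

T ≈ 1.15×10³ K

Area A = 1.62 × 2.88 = 4.6656 m².
P = εσAT⁴ ⇒ T = (P/(εσA))^(1/4) = (4.490×10⁵/(0.967×5.670×10⁻⁸×4.6656))^(1/4) = 1.15×10³ K.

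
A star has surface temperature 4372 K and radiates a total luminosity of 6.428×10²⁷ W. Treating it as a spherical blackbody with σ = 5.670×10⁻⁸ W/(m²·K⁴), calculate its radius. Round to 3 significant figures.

R ≈ 4.97×10⁹ m

L = 4πR²σT⁴ ⇒ R = √(L/(4πσT⁴)).
σT⁴ = 2.07159×10⁷ W/m², so R = √(6.428×10²⁷/(4π×2.07159×10⁷)) = 4.97×10⁹ m.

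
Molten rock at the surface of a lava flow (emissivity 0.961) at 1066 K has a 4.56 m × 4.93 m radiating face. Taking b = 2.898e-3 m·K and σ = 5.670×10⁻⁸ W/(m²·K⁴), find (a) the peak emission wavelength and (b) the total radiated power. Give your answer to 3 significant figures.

(a) λ_max = b/T = 2.898×10⁻³/1066 = 2.719×10⁻⁶ m = 2.72 μm.
Area A = 4.56 × 4.93 = 22.4808 m².
(b) P = εσAT⁴ = 0.961×5.670×10⁻⁸×22.4808×(1066)⁴ = 1.58×10⁶ W.

λ_max ≈ 2.72 μm; P ≈ 1.58×10⁶ W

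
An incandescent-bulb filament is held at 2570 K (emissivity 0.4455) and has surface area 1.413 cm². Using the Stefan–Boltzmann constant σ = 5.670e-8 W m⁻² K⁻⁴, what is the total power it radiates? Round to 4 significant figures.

Area A = 1.413 cm² = 1.413×10⁻⁴ m².
P = εσAT⁴ = 0.4455 × 5.670×10⁻⁸ × 1.413×10⁻⁴ × (2570)⁴ = 155.7 W.

P ≈ 155.7 W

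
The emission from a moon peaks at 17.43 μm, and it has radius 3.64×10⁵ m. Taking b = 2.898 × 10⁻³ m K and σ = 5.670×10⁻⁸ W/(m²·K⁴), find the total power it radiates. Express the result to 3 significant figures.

Wien's law: T = b/λ_max = 2.898×10⁻³/1.743×10⁻⁵ = 166.265 K.
Surface area A = 4πR² = 4π(3.64×10⁵ m)² = 1.66499×10¹² m².
Then P = σAT⁴ = 5.670×10⁻⁸×1.66499×10¹²×(166.265)⁴ = 7.21×10¹³ W.

P ≈ 7.21×10¹³ W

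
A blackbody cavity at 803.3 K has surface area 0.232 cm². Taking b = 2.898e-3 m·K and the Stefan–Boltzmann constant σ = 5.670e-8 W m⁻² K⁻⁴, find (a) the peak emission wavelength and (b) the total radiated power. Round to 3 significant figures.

(a) λ_max = b/T = 2.898×10⁻³/803.3 = 3.608×10⁻⁶ m = 3.61 μm.
Area A = 0.232 cm² = 2.32×10⁻⁵ m².
(b) P = σAT⁴ = 5.670×10⁻⁸×2.32×10⁻⁵×(803.3)⁴ = 0.548 W.

λ_max ≈ 3.61 μm; P ≈ 0.548 W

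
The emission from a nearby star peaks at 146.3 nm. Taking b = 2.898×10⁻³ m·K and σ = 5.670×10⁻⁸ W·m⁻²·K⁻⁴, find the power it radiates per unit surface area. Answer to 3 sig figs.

I ≈ 8.73×10⁹ W/m²

Wien's law: T = b/λ_max = 2.898×10⁻³/1.463×10⁻⁷ = 19808.6 K.
Then I = σT⁴ = 5.670×10⁻⁸×(19808.6)⁴ = 8.73×10⁹ W/m².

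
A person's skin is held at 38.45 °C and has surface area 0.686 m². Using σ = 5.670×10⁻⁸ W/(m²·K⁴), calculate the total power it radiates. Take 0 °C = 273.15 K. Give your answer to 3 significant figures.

T = 38.45 °C + 273.15 = 311.60 K.
Area A = 0.686 m².
P = σAT⁴ = 5.670×10⁻⁸ × 0.686 × (311.60)⁴ = 367 W.

P ≈ 367 W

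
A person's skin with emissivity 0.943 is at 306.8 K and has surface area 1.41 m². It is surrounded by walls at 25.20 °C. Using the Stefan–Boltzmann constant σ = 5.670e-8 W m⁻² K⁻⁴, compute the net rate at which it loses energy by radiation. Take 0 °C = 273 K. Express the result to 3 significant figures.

Surroundings: T = 25.20 °C + 273 = 298.20 K.
Area A = 1.41 m².
Net radiated power P_net = εσA(T⁴ − T₀⁴) = 0.943×5.670×10⁻⁸×1.41×(306.8⁴ − 298.20⁴).
T⁴ − T₀⁴ = 8.85975×10⁹ − 7.90734×10⁹ = 9.52410×10⁸ K⁴, so P_net = 71.8 W.

Net loss ≈ 71.8 W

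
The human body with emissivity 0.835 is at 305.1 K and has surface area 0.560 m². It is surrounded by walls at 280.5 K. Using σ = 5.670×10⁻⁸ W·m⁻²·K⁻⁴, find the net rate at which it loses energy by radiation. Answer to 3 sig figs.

Net loss ≈ 65.6 W

Area A = 0.560 m².
Net radiated power P_net = εσA(T⁴ − T₀⁴) = 0.835×5.670×10⁻⁸×0.560×(305.1⁴ − 280.5⁴).
T⁴ − T₀⁴ = 8.66501×10⁹ − 6.19058×10⁹ = 2.47443×10⁹ K⁴, so P_net = 65.6 W.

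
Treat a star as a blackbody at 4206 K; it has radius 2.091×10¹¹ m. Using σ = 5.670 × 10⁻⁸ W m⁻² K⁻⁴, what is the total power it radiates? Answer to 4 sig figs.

Surface area A = 4πR² = 4π(2.091×10¹¹ m)² = 5.49437×10²³ m².
P = σAT⁴ = 5.670×10⁻⁸ × 5.49437×10²³ × (4206)⁴ = 9.749×10³⁰ W.

P ≈ 9.749×10³⁰ W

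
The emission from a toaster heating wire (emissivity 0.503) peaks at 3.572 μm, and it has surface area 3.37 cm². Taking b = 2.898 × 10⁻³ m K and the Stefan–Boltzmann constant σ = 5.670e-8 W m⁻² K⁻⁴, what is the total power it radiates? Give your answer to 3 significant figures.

P ≈ 4.16 W

Wien's law: T = b/λ_max = 2.898×10⁻³/3.572×10⁻⁶ = 811.310 K.
Area A = 3.37 cm² = 3.37×10⁻⁴ m².
Then P = εσAT⁴ = 0.503×5.670×10⁻⁸×3.37×10⁻⁴×(811.310)⁴ = 4.16 W.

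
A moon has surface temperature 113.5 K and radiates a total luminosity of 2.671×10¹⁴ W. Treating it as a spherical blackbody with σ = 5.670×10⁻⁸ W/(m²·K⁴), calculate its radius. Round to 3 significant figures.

L = 4πR²σT⁴ ⇒ R = √(L/(4πσT⁴)).
σT⁴ = 9.40950 W/m², so R = √(2.671×10¹⁴/(4π×9.40950)) = 1.50×10⁶ m.

R ≈ 1.50×10⁶ m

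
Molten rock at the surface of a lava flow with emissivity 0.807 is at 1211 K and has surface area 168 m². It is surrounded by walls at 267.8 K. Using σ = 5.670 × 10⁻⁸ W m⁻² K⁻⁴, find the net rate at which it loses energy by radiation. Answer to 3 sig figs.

Area A = 168 m².
Net radiated power P_net = εσA(T⁴ − T₀⁴) = 0.807×5.670×10⁻⁸×168×(1211⁴ − 267.8⁴).
T⁴ − T₀⁴ = 2.15068×10¹² − 5.14331×10⁹ = 2.14554×10¹² K⁴, so P_net = 1.65×10⁷ W.

Net loss ≈ 1.65×10⁷ W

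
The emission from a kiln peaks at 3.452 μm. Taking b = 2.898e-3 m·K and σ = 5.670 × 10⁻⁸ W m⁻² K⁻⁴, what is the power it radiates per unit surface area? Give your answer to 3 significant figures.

I ≈ 2.82×10⁴ W/m²

Wien's law: T = b/λ_max = 2.898×10⁻³/3.452×10⁻⁶ = 839.513 K.
Then I = σT⁴ = 5.670×10⁻⁸×(839.513)⁴ = 2.82×10⁴ W/m².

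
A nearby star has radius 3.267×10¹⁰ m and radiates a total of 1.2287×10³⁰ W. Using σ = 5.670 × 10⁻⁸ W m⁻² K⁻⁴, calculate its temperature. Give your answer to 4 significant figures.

Surface area A = 4πR² = 4π(3.267×10¹⁰ m)² = 1.34125×10²² m².
P = σAT⁴ ⇒ T = (P/(σA))^(1/4) = (1.2287×10³⁰/(5.670×10⁻⁸×1.34125×10²²))^(1/4) = 6340 K.

T ≈ 6340 K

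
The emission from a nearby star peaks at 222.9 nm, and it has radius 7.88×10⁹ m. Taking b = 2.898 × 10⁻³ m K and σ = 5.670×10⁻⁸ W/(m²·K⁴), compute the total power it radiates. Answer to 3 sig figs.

P ≈ 1.26×10³⁰ W

Wien's law: T = b/λ_max = 2.898×10⁻³/2.229×10⁻⁷ = 13001.3 K.
Surface area A = 4πR² = 4π(7.88×10⁹ m)² = 7.80301×10²⁰ m².
Then P = σAT⁴ = 5.670×10⁻⁸×7.80301×10²⁰×(13001.3)⁴ = 1.26×10³⁰ W.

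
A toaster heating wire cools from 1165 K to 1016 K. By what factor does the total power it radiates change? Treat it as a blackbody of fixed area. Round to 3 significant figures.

P₂/P₁ ≈ 0.578

P ∝ T⁴, so P₂/P₁ = (T₂/T₁)⁴ = (1016/1165)⁴ = (0.872103)⁴ = 0.578.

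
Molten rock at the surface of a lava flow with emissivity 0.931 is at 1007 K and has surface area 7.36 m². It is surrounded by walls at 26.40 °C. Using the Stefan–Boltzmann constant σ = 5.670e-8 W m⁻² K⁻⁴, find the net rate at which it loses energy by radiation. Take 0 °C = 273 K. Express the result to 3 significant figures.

Net loss ≈ 3.96×10⁵ W

Surroundings: T = 26.40 °C + 273 = 299.40 K.
Area A = 7.36 m².
Net radiated power P_net = εσA(T⁴ − T₀⁴) = 0.931×5.670×10⁻⁸×7.36×(1007⁴ − 299.40⁴).
T⁴ − T₀⁴ = 1.02830×10¹² − 8.03539×10⁹ = 1.02026×10¹² K⁴, so P_net = 3.96×10⁵ W.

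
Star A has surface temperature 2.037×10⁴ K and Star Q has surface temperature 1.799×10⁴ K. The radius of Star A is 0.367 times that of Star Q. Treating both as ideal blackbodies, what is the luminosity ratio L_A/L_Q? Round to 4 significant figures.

L ∝ R²T⁴, so L_A/L_Q = (R_A/R_Q)²(T_A/T_Q)⁴ = (0.367)² × (2.037×10⁴/1.799×10⁴)⁴ = 0.134689 × 1.64376 = 0.2214.

L_A/L_Q ≈ 0.2214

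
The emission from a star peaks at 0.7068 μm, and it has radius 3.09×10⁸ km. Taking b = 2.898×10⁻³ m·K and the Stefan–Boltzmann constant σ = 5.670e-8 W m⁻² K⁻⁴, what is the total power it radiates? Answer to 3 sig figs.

P ≈ 1.92×10³¹ W

Wien's law: T = b/λ_max = 2.898×10⁻³/7.068×10⁻⁷ = 4100.17 K.
Surface area A = 4πR² = 4π(3.09×10¹¹ m)² = 1.19985×10²⁴ m².
Then P = σAT⁴ = 5.670×10⁻⁸×1.19985×10²⁴×(4100.17)⁴ = 1.92×10³¹ W.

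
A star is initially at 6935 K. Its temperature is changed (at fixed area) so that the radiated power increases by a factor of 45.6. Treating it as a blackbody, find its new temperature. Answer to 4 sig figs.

T₂ ≈ 1.802×10⁴ K

P ∝ T⁴, so T₂/T₁ = (P₂/P₁)^(1/4) = (45.6)^(1/4) = 2.59861.
T₂ = 6935 × 2.59861 = 1.802×10⁴ K.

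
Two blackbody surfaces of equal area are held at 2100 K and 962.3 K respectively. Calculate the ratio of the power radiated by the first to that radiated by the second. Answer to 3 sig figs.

P₁/P₂ ≈ 22.7

With equal areas, P₁/P₂ = (T₁/T₂)⁴ = (2100/962.3)⁴ = 22.7.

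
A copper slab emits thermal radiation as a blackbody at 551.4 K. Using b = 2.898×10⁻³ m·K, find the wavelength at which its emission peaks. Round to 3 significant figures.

λ_max ≈ 5.26 μm

Wien's displacement law: λ_max = b/T = (2.898×10⁻³ m·K)/(551.4 K) = 5.256×10⁻⁶ m.
That is 5.26 μm, in the infrared range.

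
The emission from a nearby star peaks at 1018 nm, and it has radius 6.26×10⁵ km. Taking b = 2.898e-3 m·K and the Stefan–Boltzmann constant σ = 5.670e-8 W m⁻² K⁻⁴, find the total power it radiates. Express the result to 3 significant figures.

P ≈ 1.83×10²⁵ W

Wien's law: T = b/λ_max = 2.898×10⁻³/1.018×10⁻⁶ = 2846.76 K.
Surface area A = 4πR² = 4π(6.26×10⁸ m)² = 4.92446×10¹⁸ m².
Then P = σAT⁴ = 5.670×10⁻⁸×4.92446×10¹⁸×(2846.76)⁴ = 1.83×10²⁵ W.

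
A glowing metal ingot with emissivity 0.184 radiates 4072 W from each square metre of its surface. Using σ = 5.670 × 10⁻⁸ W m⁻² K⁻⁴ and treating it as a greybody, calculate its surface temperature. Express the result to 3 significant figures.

T ≈ 790 K

I = εσT⁴, so T = (I/εσ)^(1/4) = (4072/(0.184×5.670×10⁻⁸))^(1/4) = 790 K.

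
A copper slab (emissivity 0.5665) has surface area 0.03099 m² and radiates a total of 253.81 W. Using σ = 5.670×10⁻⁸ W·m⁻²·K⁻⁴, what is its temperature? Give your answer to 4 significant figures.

Area A = 0.03099 m².
P = εσAT⁴ ⇒ T = (P/(εσA))^(1/4) = (253.81/(0.5665×5.670×10⁻⁸×0.03099))^(1/4) = 710.6 K.

T ≈ 710.6 K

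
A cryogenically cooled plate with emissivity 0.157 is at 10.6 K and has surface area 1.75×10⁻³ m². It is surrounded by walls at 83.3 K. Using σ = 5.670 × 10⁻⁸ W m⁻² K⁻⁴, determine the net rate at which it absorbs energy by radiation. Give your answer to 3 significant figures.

Area A = 1.75×10⁻³ m².
Net radiated power P_net = εσA(T⁴ − T₀⁴) = 0.157×5.670×10⁻⁸×1.75×10⁻³×(10.6⁴ − 83.3⁴).
T⁴ − T₀⁴ = 12624.8 − 4.81482×10⁷ = -4.81356×10⁷ K⁴, so P_net = -7.50×10⁻⁴ W — negative, meaning a net gain of 7.50×10⁻⁴ W.

Net gain ≈ 7.50×10⁻⁴ W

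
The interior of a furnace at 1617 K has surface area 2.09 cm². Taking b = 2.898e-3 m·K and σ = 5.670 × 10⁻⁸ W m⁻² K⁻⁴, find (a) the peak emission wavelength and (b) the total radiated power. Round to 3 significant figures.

(a) λ_max = b/T = 2.898×10⁻³/1617 = 1.792×10⁻⁶ m = 1.79×10³ nm.
Area A = 2.09 cm² = 2.09×10⁻⁴ m².
(b) P = σAT⁴ = 5.670×10⁻⁸×2.09×10⁻⁴×(1617)⁴ = 81.0 W.

λ_max ≈ 1.79×10³ nm; P ≈ 81.0 W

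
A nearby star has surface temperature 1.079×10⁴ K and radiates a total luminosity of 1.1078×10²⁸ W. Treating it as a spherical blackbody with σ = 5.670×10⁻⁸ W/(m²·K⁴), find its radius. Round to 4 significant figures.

R ≈ 1.071×10⁹ m

L = 4πR²σT⁴ ⇒ R = √(L/(4πσT⁴)).
σT⁴ = 7.68544×10⁸ W/m², so R = √(1.1078×10²⁸/(4π×7.68544×10⁸)) = 1.071×10⁹ m.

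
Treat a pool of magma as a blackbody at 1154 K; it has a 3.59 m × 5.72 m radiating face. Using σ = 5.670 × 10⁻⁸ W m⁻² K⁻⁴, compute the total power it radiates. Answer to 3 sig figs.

Area A = 3.59 × 5.72 = 20.5348 m².
P = σAT⁴ = 5.670×10⁻⁸ × 20.5348 × (1154)⁴ = 2.06×10⁶ W.

P ≈ 2.06×10⁶ W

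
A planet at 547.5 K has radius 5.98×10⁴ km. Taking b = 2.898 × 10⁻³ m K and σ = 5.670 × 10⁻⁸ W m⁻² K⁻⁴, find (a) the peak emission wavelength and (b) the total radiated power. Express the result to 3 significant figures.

(a) λ_max = b/T = 2.898×10⁻³/547.5 = 5.293×10⁻⁶ m = 5.29 μm.
Surface area A = 4πR² = 4π(5.98×10⁷ m)² = 4.49378×10¹⁶ m².
(b) P = σAT⁴ = 5.670×10⁻⁸×4.49378×10¹⁶×(547.5)⁴ = 2.29×10²⁰ W.

λ_max ≈ 5.29 μm; P ≈ 2.29×10²⁰ W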